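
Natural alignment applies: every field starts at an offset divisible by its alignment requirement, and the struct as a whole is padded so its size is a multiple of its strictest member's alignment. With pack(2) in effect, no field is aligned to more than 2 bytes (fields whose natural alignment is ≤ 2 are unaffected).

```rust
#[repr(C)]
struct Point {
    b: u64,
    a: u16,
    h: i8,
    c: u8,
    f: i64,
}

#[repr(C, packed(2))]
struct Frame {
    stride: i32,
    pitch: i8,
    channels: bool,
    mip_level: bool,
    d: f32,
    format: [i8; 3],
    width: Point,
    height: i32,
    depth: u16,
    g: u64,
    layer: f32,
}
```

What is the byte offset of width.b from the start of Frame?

Point: b at 0 (size 8, align 8) → ends 8; a at 8 (size 2, align 2) → ends 10; h at 10 (size 1, align 1) → ends 11; c at 11 (size 1, align 1) → ends 12; pad 4 to align 8 for f; f at 16 (size 8, align 8) → ends 24; total 24 bytes, alignment 8
stride at 0 (size 4, align 2) → ends 4
pitch at 4 (size 1, align 1) → ends 5
channels at 5 (size 1, align 1) → ends 6
mip_level at 6 (size 1, align 1) → ends 7
pad 1 to align 2 for d
d at 8 (size 4, align 2) → ends 12
format at 12 (size 3, align 1) → ends 15
pad 1 to align 2 for width
width at 16 (size 24, align 2) → ends 40
within Point: b at 0
16 + 0 = 16

16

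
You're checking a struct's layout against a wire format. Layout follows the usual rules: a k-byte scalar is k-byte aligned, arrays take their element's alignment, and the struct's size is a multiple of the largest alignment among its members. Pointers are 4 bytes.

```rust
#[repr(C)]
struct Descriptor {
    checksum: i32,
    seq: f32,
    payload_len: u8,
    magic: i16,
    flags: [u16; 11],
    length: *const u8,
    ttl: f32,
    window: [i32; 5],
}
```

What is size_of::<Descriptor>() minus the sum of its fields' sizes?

@0: checksum [4B, align 4] → 4
@4: seq [4B, align 4] → 8
@8: payload_len [1B, align 1] → 9
+1 pad (align 2)
@10: magic [2B, align 2] → 12
@12: flags [22B, align 2] → 34
+2 pad (align 4)
@36: length [4B, align 4] → 40
@40: ttl [4B, align 4] → 44
@44: window [20B, align 4] → 64
size 64, align 4
data bytes 61, size 64 → padding 3

3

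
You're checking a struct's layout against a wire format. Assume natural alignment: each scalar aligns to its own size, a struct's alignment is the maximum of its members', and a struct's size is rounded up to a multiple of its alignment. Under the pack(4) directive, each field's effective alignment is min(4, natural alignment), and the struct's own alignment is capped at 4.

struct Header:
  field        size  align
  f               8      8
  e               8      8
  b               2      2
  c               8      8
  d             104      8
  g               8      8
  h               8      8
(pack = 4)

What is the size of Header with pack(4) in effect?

@0: f [8B, align 4] → 8
@8: e [8B, align 4] → 16
@16: b [2B, align 2] → 18
+2 pad (align 4)
@20: c [8B, align 4] → 28
@28: d [104B, align 4] → 132
@132: g [8B, align 4] → 140
@140: h [8B, align 4] → 148
size 148, align 4

148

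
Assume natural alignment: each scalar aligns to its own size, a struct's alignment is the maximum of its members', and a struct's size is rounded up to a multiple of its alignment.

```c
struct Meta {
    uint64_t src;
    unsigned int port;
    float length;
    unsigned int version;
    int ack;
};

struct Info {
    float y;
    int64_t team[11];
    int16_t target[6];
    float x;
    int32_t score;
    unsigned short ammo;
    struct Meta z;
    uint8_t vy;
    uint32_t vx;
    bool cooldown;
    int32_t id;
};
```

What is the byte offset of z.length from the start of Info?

Meta: src at 0 (size 8, align 8) → ends 8; port at 8 (size 4, align 4) → ends 12; length at 12 (size 4, align 4) → ends 16; version at 16 (size 4, align 4) → ends 20; ack at 20 (size 4, align 4) → ends 24; total 24 bytes, alignment 8
y at 0 (size 4, align 4) → ends 4
pad 4 to align 8 for team
team at 8 (size 88, align 8) → ends 96
target at 96 (size 12, align 2) → ends 108
x at 108 (size 4, align 4) → ends 112
score at 112 (size 4, align 4) → ends 116
ammo at 116 (size 2, align 2) → ends 118
pad 2 to align 8 for z
z at 120 (size 24, align 8) → ends 144
within Meta: length at 12
120 + 12 = 132

132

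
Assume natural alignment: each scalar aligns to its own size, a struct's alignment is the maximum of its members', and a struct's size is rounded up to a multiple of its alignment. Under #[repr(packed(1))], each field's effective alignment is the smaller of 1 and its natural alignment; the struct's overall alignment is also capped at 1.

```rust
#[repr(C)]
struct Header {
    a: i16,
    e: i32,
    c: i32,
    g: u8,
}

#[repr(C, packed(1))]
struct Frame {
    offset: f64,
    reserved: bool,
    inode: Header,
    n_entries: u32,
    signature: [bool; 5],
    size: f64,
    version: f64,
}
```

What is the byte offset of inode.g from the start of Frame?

21

Header: a at 0 (size 2, align 2) → ends 2; pad 2 to align 4 for e; e at 4 (size 4, align 4) → ends 8; c at 8 (size 4, align 4) → ends 12; g at 12 (size 1, align 1) → ends 13; tail pad 3 to reach multiple of 4; total 16 bytes, alignment 4
offset at 0 (size 8, align 1) → ends 8
reserved at 8 (size 1, align 1) → ends 9
inode at 9 (size 16, align 1) → ends 25
within Header: g at 12
9 + 12 = 21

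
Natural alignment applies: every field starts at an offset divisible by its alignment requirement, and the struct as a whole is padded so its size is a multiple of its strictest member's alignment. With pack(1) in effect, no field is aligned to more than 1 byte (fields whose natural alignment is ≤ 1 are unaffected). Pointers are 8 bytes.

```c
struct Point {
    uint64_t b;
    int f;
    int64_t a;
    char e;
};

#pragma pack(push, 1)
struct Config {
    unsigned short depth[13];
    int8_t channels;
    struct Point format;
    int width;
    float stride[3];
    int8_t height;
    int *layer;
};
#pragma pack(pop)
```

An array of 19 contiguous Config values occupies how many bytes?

1596

Point: 0..8  b  (8B, 8-aligned); 8..12  f  (4B, 4-aligned); 12..16  -- padding (4B); 16..24  a  (8B, 8-aligned); 24..25  e  (1B, 1-aligned); 25..32  -- tail padding (7B); sizeof = 32, alignof = 8
0..26  depth  (26B, 1-aligned)
26..27  channels  (1B, 1-aligned)
27..59  format  (32B, 1-aligned)
59..63  width  (4B, 1-aligned)
63..75  stride  (12B, 1-aligned)
75..76  height  (1B, 1-aligned)
76..84  layer  (8B, 1-aligned)
sizeof = 84, alignof = 1
array of 19: 19 × 84 = 1596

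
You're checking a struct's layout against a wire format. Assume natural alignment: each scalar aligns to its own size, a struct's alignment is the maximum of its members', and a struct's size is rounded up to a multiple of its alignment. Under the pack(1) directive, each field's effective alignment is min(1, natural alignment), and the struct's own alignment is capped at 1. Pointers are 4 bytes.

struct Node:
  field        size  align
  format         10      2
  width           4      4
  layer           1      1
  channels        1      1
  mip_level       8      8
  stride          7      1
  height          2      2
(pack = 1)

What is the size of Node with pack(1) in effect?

33

format at 0 (size 10, align 1) → ends 10
width at 10 (size 4, align 1) → ends 14
layer at 14 (size 1, align 1) → ends 15
channels at 15 (size 1, align 1) → ends 16
mip_level at 16 (size 8, align 1) → ends 24
stride at 24 (size 7, align 1) → ends 31
height at 31 (size 2, align 1) → ends 33
total 33 bytes, alignment 1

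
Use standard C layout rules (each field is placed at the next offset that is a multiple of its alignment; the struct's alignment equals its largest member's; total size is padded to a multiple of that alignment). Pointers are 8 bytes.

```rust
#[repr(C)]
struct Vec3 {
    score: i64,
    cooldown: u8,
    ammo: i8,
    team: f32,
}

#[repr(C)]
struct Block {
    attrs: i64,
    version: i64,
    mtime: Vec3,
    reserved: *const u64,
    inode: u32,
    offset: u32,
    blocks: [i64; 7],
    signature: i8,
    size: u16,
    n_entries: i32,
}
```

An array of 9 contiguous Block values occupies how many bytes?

Vec3: 0..8  score  (8B, 8-aligned); 8..9  cooldown  (1B, 1-aligned); 9..10  ammo  (1B, 1-aligned); 10..12  -- padding (2B); 12..16  team  (4B, 4-aligned); sizeof = 16, alignof = 8
0..8  attrs  (8B, 8-aligned)
8..16  version  (8B, 8-aligned)
16..32  mtime  (16B, 8-aligned)
32..40  reserved  (8B, 8-aligned)
40..44  inode  (4B, 4-aligned)
44..48  offset  (4B, 4-aligned)
48..104  blocks  (56B, 8-aligned)
104..105  signature  (1B, 1-aligned)
105..106  -- padding (1B)
106..108  size  (2B, 2-aligned)
108..112  n_entries  (4B, 4-aligned)
sizeof = 112, alignof = 8
array of 9: 9 × 112 = 1008

1008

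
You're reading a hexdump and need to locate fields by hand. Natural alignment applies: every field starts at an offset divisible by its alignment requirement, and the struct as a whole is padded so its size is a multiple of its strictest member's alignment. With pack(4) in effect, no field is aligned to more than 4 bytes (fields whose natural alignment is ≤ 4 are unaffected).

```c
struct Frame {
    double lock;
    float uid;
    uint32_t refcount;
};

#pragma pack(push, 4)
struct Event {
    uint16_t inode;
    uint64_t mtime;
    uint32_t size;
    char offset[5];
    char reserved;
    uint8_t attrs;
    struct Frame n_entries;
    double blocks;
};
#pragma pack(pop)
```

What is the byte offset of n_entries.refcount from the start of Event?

Frame: @0: lock [8B, align 8] → 8; @8: uid [4B, align 4] → 12; @12: refcount [4B, align 4] → 16; size 16, align 8
@0: inode [2B, align 2] → 2
+2 pad (align 4)
@4: mtime [8B, align 4] → 12
@12: size [4B, align 4] → 16
@16: offset [5B, align 1] → 21
@21: reserved [1B, align 1] → 22
@22: attrs [1B, align 1] → 23
+1 pad (align 4)
@24: n_entries [16B, align 4] → 40
within Frame: refcount at 12
24 + 12 = 36

36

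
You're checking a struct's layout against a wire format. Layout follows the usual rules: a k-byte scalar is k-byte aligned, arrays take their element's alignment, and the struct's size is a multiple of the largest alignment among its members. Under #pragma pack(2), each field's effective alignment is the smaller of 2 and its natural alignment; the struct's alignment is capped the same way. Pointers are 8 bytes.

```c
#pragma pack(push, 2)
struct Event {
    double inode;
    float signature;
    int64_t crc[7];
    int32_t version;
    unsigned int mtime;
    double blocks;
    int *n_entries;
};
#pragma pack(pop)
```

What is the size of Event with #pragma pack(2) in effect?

92

@0: inode [8B, align 2] → 8
@8: signature [4B, align 2] → 12
@12: crc [56B, align 2] → 68
@68: version [4B, align 2] → 72
@72: mtime [4B, align 2] → 76
@76: blocks [8B, align 2] → 84
@84: n_entries [8B, align 2] → 92
size 92, align 2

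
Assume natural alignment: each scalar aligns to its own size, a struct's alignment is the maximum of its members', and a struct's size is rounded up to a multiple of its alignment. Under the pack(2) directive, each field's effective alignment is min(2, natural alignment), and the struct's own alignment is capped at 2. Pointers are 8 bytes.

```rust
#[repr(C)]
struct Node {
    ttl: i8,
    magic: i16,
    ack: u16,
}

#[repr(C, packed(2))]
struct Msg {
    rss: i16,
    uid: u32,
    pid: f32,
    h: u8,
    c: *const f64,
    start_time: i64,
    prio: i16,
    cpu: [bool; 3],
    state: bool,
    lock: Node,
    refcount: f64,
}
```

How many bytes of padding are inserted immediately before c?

Node: ttl at 0 (size 1, align 1) → ends 1; pad 1 to align 2 for magic; magic at 2 (size 2, align 2) → ends 4; ack at 4 (size 2, align 2) → ends 6; total 6 bytes, alignment 2
rss at 0 (size 2, align 2) → ends 2
uid at 2 (size 4, align 2) → ends 6
pid at 6 (size 4, align 2) → ends 10
h at 10 (size 1, align 1) → ends 11
pad 1 to align 2 for c
c at 12 (size 8, align 2) → ends 20

1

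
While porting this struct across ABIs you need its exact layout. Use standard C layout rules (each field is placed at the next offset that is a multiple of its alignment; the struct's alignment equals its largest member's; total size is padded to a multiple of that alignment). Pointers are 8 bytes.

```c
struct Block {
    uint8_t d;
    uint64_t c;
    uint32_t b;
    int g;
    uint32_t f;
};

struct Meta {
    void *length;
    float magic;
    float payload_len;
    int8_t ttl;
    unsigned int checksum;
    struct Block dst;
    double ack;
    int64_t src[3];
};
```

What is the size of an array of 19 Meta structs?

Block: @0: d [1B, align 1] → 1; +7 pad (align 8); @8: c [8B, align 8] → 16; @16: b [4B, align 4] → 20; @20: g [4B, align 4] → 24; @24: f [4B, align 4] → 28; +4 tail pad (align 8); size 32, align 8
@0: length [8B, align 8] → 8
@8: magic [4B, align 4] → 12
@12: payload_len [4B, align 4] → 16
@16: ttl [1B, align 1] → 17
+3 pad (align 4)
@20: checksum [4B, align 4] → 24
@24: dst [32B, align 8] → 56
@56: ack [8B, align 8] → 64
@64: src [24B, align 8] → 88
size 88, align 8
array of 19: 19 × 88 = 1672

1672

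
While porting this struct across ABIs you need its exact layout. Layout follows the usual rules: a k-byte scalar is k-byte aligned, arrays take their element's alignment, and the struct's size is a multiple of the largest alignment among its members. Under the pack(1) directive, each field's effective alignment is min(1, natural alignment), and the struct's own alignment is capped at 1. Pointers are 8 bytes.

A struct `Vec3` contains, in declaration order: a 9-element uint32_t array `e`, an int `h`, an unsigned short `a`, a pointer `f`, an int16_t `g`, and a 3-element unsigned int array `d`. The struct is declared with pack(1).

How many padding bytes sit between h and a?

e at 0 (size 36, align 1) → ends 36
h at 36 (size 4, align 1) → ends 40
a at 40 (size 2, align 1) → ends 42

0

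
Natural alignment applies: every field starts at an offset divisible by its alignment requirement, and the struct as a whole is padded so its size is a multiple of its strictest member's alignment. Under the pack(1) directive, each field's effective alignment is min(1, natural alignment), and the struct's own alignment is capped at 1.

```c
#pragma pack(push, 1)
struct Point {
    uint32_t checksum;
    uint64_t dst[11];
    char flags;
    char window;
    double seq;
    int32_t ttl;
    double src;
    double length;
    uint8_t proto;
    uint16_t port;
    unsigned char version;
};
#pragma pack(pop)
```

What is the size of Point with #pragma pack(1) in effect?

126

@0: checksum [4B, align 1] → 4
@4: dst [88B, align 1] → 92
@92: flags [1B, align 1] → 93
@93: window [1B, align 1] → 94
@94: seq [8B, align 1] → 102
@102: ttl [4B, align 1] → 106
@106: src [8B, align 1] → 114
@114: length [8B, align 1] → 122
@122: proto [1B, align 1] → 123
@123: port [2B, align 1] → 125
@125: version [1B, align 1] → 126
size 126, align 1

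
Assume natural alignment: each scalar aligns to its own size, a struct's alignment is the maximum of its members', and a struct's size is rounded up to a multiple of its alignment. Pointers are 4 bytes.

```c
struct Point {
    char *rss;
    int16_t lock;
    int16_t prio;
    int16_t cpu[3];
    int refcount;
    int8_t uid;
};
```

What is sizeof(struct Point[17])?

0..4  rss  (4B, 4-aligned)
4..6  lock  (2B, 2-aligned)
6..8  prio  (2B, 2-aligned)
8..14  cpu  (6B, 2-aligned)
14..16  -- padding (2B)
16..20  refcount  (4B, 4-aligned)
20..21  uid  (1B, 1-aligned)
21..24  -- tail padding (3B)
sizeof = 24, alignof = 4
array of 17: 17 × 24 = 408

408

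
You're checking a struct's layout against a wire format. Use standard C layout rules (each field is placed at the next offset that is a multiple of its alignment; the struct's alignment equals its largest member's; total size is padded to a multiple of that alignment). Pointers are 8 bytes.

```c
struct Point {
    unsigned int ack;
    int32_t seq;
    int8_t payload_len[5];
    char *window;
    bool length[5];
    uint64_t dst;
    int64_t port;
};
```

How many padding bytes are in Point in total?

ack at 0 (size 4, align 4) → ends 4
seq at 4 (size 4, align 4) → ends 8
payload_len at 8 (size 5, align 1) → ends 13
pad 3 to align 8 for window
window at 16 (size 8, align 8) → ends 24
length at 24 (size 5, align 1) → ends 29
pad 3 to align 8 for dst
dst at 32 (size 8, align 8) → ends 40
port at 40 (size 8, align 8) → ends 48
total 48 bytes, alignment 8
data bytes 42, size 48 → padding 6

6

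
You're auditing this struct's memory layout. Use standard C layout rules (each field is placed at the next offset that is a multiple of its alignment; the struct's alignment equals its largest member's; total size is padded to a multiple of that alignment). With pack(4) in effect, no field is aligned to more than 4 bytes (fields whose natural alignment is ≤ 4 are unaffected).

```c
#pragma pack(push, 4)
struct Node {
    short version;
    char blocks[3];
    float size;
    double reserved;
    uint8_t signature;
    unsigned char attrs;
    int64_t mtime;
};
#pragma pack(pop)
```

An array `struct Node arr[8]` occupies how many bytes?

256

@0: version [2B, align 2] → 2
@2: blocks [3B, align 1] → 5
+3 pad (align 4)
@8: size [4B, align 4] → 12
@12: reserved [8B, align 4] → 20
@20: signature [1B, align 1] → 21
@21: attrs [1B, align 1] → 22
+2 pad (align 4)
@24: mtime [8B, align 4] → 32
size 32, align 4
array of 8: 8 × 32 = 256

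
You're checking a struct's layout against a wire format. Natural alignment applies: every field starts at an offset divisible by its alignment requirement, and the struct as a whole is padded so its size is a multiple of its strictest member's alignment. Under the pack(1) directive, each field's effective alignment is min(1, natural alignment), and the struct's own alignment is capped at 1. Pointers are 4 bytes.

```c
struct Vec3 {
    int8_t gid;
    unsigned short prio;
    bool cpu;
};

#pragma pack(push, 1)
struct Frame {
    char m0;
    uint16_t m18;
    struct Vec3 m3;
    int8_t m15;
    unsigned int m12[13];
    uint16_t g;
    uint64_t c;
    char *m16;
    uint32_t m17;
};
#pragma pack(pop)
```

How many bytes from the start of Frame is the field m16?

Vec3: @0: gid [1B, align 1] → 1; +1 pad (align 2); @2: prio [2B, align 2] → 4; @4: cpu [1B, align 1] → 5; +1 tail pad (align 2); size 6, align 2
@0: m0 [1B, align 1] → 1
@1: m18 [2B, align 1] → 3
@3: m3 [6B, align 1] → 9
@9: m15 [1B, align 1] → 10
@10: m12 [52B, align 1] → 62
@62: g [2B, align 1] → 64
@64: c [8B, align 1] → 72
@72: m16 [4B, align 1] → 76

72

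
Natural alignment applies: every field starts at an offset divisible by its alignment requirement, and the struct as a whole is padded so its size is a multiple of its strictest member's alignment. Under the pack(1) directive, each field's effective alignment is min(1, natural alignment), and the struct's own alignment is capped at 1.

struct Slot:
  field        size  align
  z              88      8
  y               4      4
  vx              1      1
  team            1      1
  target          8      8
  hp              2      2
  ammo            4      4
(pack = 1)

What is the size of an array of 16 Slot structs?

z at 0 (size 88, align 1) → ends 88
y at 88 (size 4, align 1) → ends 92
vx at 92 (size 1, align 1) → ends 93
team at 93 (size 1, align 1) → ends 94
target at 94 (size 8, align 1) → ends 102
hp at 102 (size 2, align 1) → ends 104
ammo at 104 (size 4, align 1) → ends 108
total 108 bytes, alignment 1
array of 16: 16 × 108 = 1728

1728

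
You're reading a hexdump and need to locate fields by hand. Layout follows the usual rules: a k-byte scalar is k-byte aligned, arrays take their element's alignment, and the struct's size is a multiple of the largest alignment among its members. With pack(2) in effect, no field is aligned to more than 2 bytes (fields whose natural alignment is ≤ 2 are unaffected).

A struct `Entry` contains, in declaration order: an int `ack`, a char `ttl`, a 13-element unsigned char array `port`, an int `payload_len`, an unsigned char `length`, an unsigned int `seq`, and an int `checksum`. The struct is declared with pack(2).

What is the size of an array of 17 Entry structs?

544

@0: ack [4B, align 2] → 4
@4: ttl [1B, align 1] → 5
@5: port [13B, align 1] → 18
@18: payload_len [4B, align 2] → 22
@22: length [1B, align 1] → 23
+1 pad (align 2)
@24: seq [4B, align 2] → 28
@28: checksum [4B, align 2] → 32
size 32, align 2
array of 17: 17 × 32 = 544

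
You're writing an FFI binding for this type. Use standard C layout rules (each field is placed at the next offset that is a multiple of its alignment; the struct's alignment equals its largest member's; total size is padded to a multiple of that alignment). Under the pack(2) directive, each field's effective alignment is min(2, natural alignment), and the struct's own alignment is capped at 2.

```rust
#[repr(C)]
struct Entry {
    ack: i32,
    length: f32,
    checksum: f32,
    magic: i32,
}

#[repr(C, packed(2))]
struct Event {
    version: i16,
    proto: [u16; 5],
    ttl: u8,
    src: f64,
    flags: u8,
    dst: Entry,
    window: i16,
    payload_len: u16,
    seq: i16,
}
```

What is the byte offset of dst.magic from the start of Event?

36

Entry: ack at 0 (size 4, align 4) → ends 4; length at 4 (size 4, align 4) → ends 8; checksum at 8 (size 4, align 4) → ends 12; magic at 12 (size 4, align 4) → ends 16; total 16 bytes, alignment 4
version at 0 (size 2, align 2) → ends 2
proto at 2 (size 10, align 2) → ends 12
ttl at 12 (size 1, align 1) → ends 13
pad 1 to align 2 for src
src at 14 (size 8, align 2) → ends 22
flags at 22 (size 1, align 1) → ends 23
pad 1 to align 2 for dst
dst at 24 (size 16, align 2) → ends 40
within Entry: magic at 12
24 + 12 = 36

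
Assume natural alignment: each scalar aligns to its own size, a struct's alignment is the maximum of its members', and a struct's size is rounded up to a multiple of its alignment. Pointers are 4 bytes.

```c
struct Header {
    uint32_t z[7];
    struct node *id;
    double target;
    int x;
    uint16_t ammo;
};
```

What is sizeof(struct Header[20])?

z at 0 (size 28, align 4) → ends 28
id at 28 (size 4, align 4) → ends 32
target at 32 (size 8, align 8) → ends 40
x at 40 (size 4, align 4) → ends 44
ammo at 44 (size 2, align 2) → ends 46
tail pad 2 to reach multiple of 8
total 48 bytes, alignment 8
array of 20: 20 × 48 = 960

960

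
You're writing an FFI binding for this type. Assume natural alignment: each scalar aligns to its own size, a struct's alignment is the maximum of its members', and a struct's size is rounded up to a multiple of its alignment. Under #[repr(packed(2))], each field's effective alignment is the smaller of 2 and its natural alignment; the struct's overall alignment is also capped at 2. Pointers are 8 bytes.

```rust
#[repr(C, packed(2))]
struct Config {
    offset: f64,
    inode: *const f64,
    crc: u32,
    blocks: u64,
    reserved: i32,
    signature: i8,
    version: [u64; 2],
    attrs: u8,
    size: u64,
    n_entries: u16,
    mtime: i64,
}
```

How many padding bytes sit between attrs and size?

1

0..8  offset  (8B, 2-aligned)
8..16  inode  (8B, 2-aligned)
16..20  crc  (4B, 2-aligned)
20..28  blocks  (8B, 2-aligned)
28..32  reserved  (4B, 2-aligned)
32..33  signature  (1B, 1-aligned)
33..34  -- padding (1B)
34..50  version  (16B, 2-aligned)
50..51  attrs  (1B, 1-aligned)
51..52  -- padding (1B)
52..60  size  (8B, 2-aligned)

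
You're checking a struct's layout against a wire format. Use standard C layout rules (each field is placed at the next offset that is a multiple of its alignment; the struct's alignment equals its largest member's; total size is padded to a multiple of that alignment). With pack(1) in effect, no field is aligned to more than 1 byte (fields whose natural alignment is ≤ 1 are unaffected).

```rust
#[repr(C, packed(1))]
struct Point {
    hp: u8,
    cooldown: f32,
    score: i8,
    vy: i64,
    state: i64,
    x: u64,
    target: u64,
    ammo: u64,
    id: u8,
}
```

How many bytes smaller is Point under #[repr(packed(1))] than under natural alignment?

17

natural layout:
  0..1  hp  (1B, 1-aligned)
  1..4  -- padding (3B)
  4..8  cooldown  (4B, 4-aligned)
  8..9  score  (1B, 1-aligned)
  9..16  -- padding (7B)
  16..24  vy  (8B, 8-aligned)
  24..32  state  (8B, 8-aligned)
  32..40  x  (8B, 8-aligned)
  40..48  target  (8B, 8-aligned)
  48..56  ammo  (8B, 8-aligned)
  56..57  id  (1B, 1-aligned)
  57..64  -- tail padding (7B)
  sizeof = 64, alignof = 8
packed(1) layout:
  0..1  hp  (1B, 1-aligned)
  1..5  cooldown  (4B, 1-aligned)
  5..6  score  (1B, 1-aligned)
  6..14  vy  (8B, 1-aligned)
  14..22  state  (8B, 1-aligned)
  22..30  x  (8B, 1-aligned)
  30..38  target  (8B, 1-aligned)
  38..46  ammo  (8B, 1-aligned)
  46..47  id  (1B, 1-aligned)
  sizeof = 47, alignof = 1
64 − 47 = 17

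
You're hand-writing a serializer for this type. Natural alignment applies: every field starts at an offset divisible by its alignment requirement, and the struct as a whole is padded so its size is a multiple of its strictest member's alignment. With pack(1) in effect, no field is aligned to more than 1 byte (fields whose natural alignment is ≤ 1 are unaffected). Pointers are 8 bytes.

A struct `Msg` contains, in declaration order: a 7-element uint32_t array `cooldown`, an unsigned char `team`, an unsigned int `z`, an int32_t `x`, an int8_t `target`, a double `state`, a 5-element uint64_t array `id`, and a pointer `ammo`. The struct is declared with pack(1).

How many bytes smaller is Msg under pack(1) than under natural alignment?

natural layout:
  0..28  cooldown  (28B, 4-aligned)
  28..29  team  (1B, 1-aligned)
  29..32  -- padding (3B)
  32..36  z  (4B, 4-aligned)
  36..40  x  (4B, 4-aligned)
  40..41  target  (1B, 1-aligned)
  41..48  -- padding (7B)
  48..56  state  (8B, 8-aligned)
  56..96  id  (40B, 8-aligned)
  96..104  ammo  (8B, 8-aligned)
  sizeof = 104, alignof = 8
packed(1) layout:
  0..28  cooldown  (28B, 1-aligned)
  28..29  team  (1B, 1-aligned)
  29..33  z  (4B, 1-aligned)
  33..37  x  (4B, 1-aligned)
  37..38  target  (1B, 1-aligned)
  38..46  state  (8B, 1-aligned)
  46..86  id  (40B, 1-aligned)
  86..94  ammo  (8B, 1-aligned)
  sizeof = 94, alignof = 1
104 − 94 = 10

10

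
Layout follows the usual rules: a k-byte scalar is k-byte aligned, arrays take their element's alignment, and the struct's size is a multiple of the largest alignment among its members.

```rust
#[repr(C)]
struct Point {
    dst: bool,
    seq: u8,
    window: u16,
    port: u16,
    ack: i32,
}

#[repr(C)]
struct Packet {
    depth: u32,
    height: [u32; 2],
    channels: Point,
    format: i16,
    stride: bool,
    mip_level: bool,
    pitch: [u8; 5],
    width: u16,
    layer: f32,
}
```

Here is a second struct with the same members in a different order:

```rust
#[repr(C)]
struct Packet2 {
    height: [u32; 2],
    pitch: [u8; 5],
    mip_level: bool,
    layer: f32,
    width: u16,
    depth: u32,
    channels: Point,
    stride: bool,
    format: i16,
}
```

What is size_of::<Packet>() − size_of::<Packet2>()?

Point: @0: dst [1B, align 1] → 1; @1: seq [1B, align 1] → 2; @2: window [2B, align 2] → 4; @4: port [2B, align 2] → 6; +2 pad (align 4); @8: ack [4B, align 4] → 12; size 12, align 4
@0: depth [4B, align 4] → 4
@4: height [8B, align 4] → 12
@12: channels [12B, align 4] → 24
@24: format [2B, align 2] → 26
@26: stride [1B, align 1] → 27
@27: mip_level [1B, align 1] → 28
@28: pitch [5B, align 1] → 33
+1 pad (align 2)
@34: width [2B, align 2] → 36
@36: layer [4B, align 4] → 40
size 40, align 4
— Packet2 —
@0: height [8B, align 4] → 8
@8: pitch [5B, align 1] → 13
@13: mip_level [1B, align 1] → 14
+2 pad (align 4)
@16: layer [4B, align 4] → 20
@20: width [2B, align 2] → 22
+2 pad (align 4)
@24: depth [4B, align 4] → 28
@28: channels [12B, align 4] → 40
@40: stride [1B, align 1] → 41
+1 pad (align 2)
@42: format [2B, align 2] → 44
size 44, align 4
40 − 44 = -4

-4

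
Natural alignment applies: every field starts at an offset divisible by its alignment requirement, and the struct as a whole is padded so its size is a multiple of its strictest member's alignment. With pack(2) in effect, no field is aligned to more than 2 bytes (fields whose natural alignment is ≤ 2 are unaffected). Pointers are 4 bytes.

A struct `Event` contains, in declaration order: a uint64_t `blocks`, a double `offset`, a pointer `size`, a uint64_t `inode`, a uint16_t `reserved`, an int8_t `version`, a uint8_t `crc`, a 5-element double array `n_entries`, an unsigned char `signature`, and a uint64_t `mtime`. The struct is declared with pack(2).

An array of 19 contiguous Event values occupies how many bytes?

blocks at 0 (size 8, align 2) → ends 8
offset at 8 (size 8, align 2) → ends 16
size at 16 (size 4, align 2) → ends 20
inode at 20 (size 8, align 2) → ends 28
reserved at 28 (size 2, align 2) → ends 30
version at 30 (size 1, align 1) → ends 31
crc at 31 (size 1, align 1) → ends 32
n_entries at 32 (size 40, align 2) → ends 72
signature at 72 (size 1, align 1) → ends 73
pad 1 to align 2 for mtime
mtime at 74 (size 8, align 2) → ends 82
total 82 bytes, alignment 2
array of 19: 19 × 82 = 1558

1558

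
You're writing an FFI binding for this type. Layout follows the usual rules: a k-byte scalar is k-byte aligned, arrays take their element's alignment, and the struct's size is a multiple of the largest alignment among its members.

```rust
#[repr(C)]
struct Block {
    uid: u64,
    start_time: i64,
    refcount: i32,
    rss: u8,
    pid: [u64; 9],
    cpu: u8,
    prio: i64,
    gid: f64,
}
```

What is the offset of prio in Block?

@0: uid [8B, align 8] → 8
@8: start_time [8B, align 8] → 16
@16: refcount [4B, align 4] → 20
@20: rss [1B, align 1] → 21
+3 pad (align 8)
@24: pid [72B, align 8] → 96
@96: cpu [1B, align 1] → 97
+7 pad (align 8)
@104: prio [8B, align 8] → 112

104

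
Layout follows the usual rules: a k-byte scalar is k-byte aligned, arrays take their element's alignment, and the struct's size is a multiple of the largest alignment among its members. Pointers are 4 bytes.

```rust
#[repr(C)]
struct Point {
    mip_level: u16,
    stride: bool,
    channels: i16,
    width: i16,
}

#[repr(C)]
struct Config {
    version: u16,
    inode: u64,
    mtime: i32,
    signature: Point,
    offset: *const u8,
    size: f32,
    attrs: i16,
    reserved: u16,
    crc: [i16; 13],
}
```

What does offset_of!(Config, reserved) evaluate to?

Point: mip_level at 0 (size 2, align 2) → ends 2; stride at 2 (size 1, align 1) → ends 3; pad 1 to align 2 for channels; channels at 4 (size 2, align 2) → ends 6; width at 6 (size 2, align 2) → ends 8; total 8 bytes, alignment 2
version at 0 (size 2, align 2) → ends 2
pad 6 to align 8 for inode
inode at 8 (size 8, align 8) → ends 16
mtime at 16 (size 4, align 4) → ends 20
signature at 20 (size 8, align 2) → ends 28
offset at 28 (size 4, align 4) → ends 32
size at 32 (size 4, align 4) → ends 36
attrs at 36 (size 2, align 2) → ends 38
reserved at 38 (size 2, align 2) → ends 40

38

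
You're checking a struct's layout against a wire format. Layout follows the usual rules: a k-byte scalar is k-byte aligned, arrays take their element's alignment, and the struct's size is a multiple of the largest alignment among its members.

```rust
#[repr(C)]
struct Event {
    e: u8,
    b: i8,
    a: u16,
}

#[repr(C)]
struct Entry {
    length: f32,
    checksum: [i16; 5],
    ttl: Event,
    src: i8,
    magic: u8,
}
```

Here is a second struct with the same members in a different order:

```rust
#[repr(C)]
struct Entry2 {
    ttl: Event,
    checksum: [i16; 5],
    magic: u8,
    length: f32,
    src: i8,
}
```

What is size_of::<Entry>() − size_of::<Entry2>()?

Event: e at 0 (size 1, align 1) → ends 1; b at 1 (size 1, align 1) → ends 2; a at 2 (size 2, align 2) → ends 4; total 4 bytes, alignment 2
length at 0 (size 4, align 4) → ends 4
checksum at 4 (size 10, align 2) → ends 14
ttl at 14 (size 4, align 2) → ends 18
src at 18 (size 1, align 1) → ends 19
magic at 19 (size 1, align 1) → ends 20
total 20 bytes, alignment 4
— Entry2 —
ttl at 0 (size 4, align 2) → ends 4
checksum at 4 (size 10, align 2) → ends 14
magic at 14 (size 1, align 1) → ends 15
pad 1 to align 4 for length
length at 16 (size 4, align 4) → ends 20
src at 20 (size 1, align 1) → ends 21
tail pad 3 to reach multiple of 4
total 24 bytes, alignment 4
20 − 24 = -4

-4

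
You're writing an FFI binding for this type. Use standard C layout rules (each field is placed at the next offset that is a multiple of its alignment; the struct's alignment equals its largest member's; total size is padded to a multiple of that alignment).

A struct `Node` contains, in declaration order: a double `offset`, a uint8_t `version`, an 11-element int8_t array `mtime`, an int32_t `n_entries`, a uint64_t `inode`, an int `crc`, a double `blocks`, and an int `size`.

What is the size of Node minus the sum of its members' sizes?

0..8  offset  (8B, 8-aligned)
8..9  version  (1B, 1-aligned)
9..20  mtime  (11B, 1-aligned)
20..24  n_entries  (4B, 4-aligned)
24..32  inode  (8B, 8-aligned)
32..36  crc  (4B, 4-aligned)
36..40  -- padding (4B)
40..48  blocks  (8B, 8-aligned)
48..52  size  (4B, 4-aligned)
52..56  -- tail padding (4B)
sizeof = 56, alignof = 8
data bytes 48, size 56 → padding 8

8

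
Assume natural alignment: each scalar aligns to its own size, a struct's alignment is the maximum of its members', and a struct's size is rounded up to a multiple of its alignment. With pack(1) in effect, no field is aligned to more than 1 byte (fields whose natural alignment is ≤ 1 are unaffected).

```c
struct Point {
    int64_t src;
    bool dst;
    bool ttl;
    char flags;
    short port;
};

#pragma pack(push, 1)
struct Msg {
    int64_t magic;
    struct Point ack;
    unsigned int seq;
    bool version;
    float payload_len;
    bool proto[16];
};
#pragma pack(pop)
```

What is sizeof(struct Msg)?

49

Point: @0: src [8B, align 8] → 8; @8: dst [1B, align 1] → 9; @9: ttl [1B, align 1] → 10; @10: flags [1B, align 1] → 11; +1 pad (align 2); @12: port [2B, align 2] → 14; +2 tail pad (align 8); size 16, align 8
@0: magic [8B, align 1] → 8
@8: ack [16B, align 1] → 24
@24: seq [4B, align 1] → 28
@28: version [1B, align 1] → 29
@29: payload_len [4B, align 1] → 33
@33: proto [16B, align 1] → 49
size 49, align 1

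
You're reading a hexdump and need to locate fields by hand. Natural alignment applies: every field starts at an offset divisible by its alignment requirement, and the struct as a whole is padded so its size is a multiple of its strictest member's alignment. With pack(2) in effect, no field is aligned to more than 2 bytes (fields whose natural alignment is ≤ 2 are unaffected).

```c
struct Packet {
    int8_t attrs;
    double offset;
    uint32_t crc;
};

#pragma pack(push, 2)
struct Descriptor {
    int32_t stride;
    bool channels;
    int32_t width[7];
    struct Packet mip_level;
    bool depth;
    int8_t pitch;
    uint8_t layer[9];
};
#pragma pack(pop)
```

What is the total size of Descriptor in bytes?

70 bytes

Packet: attrs at 0 (size 1, align 1) → ends 1; pad 7 to align 8 for offset; offset at 8 (size 8, align 8) → ends 16; crc at 16 (size 4, align 4) → ends 20; tail pad 4 to reach multiple of 8; total 24 bytes, alignment 8
stride at 0 (size 4, align 2) → ends 4
channels at 4 (size 1, align 1) → ends 5
pad 1 to align 2 for width
width at 6 (size 28, align 2) → ends 34
mip_level at 34 (size 24, align 2) → ends 58
depth at 58 (size 1, align 1) → ends 59
pitch at 59 (size 1, align 1) → ends 60
layer at 60 (size 9, align 1) → ends 69
tail pad 1 to reach multiple of 2
total 70 bytes, alignment 2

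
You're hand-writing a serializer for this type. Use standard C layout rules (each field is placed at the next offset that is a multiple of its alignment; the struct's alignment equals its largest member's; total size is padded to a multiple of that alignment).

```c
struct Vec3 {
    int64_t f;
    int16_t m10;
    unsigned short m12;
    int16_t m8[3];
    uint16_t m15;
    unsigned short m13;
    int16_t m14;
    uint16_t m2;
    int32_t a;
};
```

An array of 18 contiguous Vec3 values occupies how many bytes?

0..8  f  (8B, 8-aligned)
8..10  m10  (2B, 2-aligned)
10..12  m12  (2B, 2-aligned)
12..18  m8  (6B, 2-aligned)
18..20  m15  (2B, 2-aligned)
20..22  m13  (2B, 2-aligned)
22..24  m14  (2B, 2-aligned)
24..26  m2  (2B, 2-aligned)
26..28  -- padding (2B)
28..32  a  (4B, 4-aligned)
sizeof = 32, alignof = 8
array of 18: 18 × 32 = 576

576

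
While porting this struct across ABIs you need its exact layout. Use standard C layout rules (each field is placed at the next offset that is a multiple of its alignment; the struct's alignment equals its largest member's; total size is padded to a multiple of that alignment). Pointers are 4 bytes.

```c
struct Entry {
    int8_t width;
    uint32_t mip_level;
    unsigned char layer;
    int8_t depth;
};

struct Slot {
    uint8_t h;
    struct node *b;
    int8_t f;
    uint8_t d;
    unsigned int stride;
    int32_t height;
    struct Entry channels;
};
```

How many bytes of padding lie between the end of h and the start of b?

Entry: width at 0 (size 1, align 1) → ends 1; pad 3 to align 4 for mip_level; mip_level at 4 (size 4, align 4) → ends 8; layer at 8 (size 1, align 1) → ends 9; depth at 9 (size 1, align 1) → ends 10; tail pad 2 to reach multiple of 4; total 12 bytes, alignment 4
h at 0 (size 1, align 1) → ends 1
pad 3 to align 4 for b
b at 4 (size 4, align 4) → ends 8

3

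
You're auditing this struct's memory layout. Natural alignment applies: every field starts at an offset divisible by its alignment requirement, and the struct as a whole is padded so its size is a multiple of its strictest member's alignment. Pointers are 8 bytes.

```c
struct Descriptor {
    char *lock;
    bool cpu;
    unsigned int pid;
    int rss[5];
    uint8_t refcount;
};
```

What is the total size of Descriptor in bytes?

40

@0: lock [8B, align 8] → 8
@8: cpu [1B, align 1] → 9
+3 pad (align 4)
@12: pid [4B, align 4] → 16
@16: rss [20B, align 4] → 36
@36: refcount [1B, align 1] → 37
+3 tail pad (align 8)
size 40, align 8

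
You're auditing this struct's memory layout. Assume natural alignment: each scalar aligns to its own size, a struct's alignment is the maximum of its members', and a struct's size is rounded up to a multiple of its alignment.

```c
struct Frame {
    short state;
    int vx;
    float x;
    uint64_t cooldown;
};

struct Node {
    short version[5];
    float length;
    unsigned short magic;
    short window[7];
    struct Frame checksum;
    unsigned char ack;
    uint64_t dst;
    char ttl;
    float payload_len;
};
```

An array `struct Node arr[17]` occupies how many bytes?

1360

Frame: 0..2  state  (2B, 2-aligned); 2..4  -- padding (2B); 4..8  vx  (4B, 4-aligned); 8..12  x  (4B, 4-aligned); 12..16  -- padding (4B); 16..24  cooldown  (8B, 8-aligned); sizeof = 24, alignof = 8
0..10  version  (10B, 2-aligned)
10..12  -- padding (2B)
12..16  length  (4B, 4-aligned)
16..18  magic  (2B, 2-aligned)
18..32  window  (14B, 2-aligned)
32..56  checksum  (24B, 8-aligned)
56..57  ack  (1B, 1-aligned)
57..64  -- padding (7B)
64..72  dst  (8B, 8-aligned)
72..73  ttl  (1B, 1-aligned)
73..76  -- padding (3B)
76..80  payload_len  (4B, 4-aligned)
sizeof = 80, alignof = 8
array of 17: 17 × 80 = 1360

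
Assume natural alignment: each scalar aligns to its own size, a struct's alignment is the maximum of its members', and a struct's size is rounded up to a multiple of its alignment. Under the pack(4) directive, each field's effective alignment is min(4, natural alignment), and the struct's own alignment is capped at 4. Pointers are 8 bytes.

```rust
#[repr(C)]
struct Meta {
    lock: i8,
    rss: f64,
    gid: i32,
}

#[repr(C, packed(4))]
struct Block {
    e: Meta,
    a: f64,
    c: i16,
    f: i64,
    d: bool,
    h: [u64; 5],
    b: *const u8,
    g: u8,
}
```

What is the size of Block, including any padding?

100

Meta: @0: lock [1B, align 1] → 1; +7 pad (align 8); @8: rss [8B, align 8] → 16; @16: gid [4B, align 4] → 20; +4 tail pad (align 8); size 24, align 8
@0: e [24B, align 4] → 24
@24: a [8B, align 4] → 32
@32: c [2B, align 2] → 34
+2 pad (align 4)
@36: f [8B, align 4] → 44
@44: d [1B, align 1] → 45
+3 pad (align 4)
@48: h [40B, align 4] → 88
@88: b [8B, align 4] → 96
@96: g [1B, align 1] → 97
+3 tail pad (align 4)
size 100, align 4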